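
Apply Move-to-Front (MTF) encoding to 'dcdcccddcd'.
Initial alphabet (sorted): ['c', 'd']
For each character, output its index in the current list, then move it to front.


MTF encoding:
'd': index 1 in ['c', 'd'] -> ['d', 'c']
'c': index 1 in ['d', 'c'] -> ['c', 'd']
'd': index 1 in ['c', 'd'] -> ['d', 'c']
'c': index 1 in ['d', 'c'] -> ['c', 'd']
'c': index 0 in ['c', 'd'] -> ['c', 'd']
'c': index 0 in ['c', 'd'] -> ['c', 'd']
'd': index 1 in ['c', 'd'] -> ['d', 'c']
'd': index 0 in ['d', 'c'] -> ['d', 'c']
'c': index 1 in ['d', 'c'] -> ['c', 'd']
'd': index 1 in ['c', 'd'] -> ['d', 'c']


Output: [1, 1, 1, 1, 0, 0, 1, 0, 1, 1]


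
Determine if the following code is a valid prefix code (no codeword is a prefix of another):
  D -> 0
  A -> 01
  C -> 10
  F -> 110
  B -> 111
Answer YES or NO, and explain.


Checking each pair (does one codeword prefix another?):
  D='0' vs A='01': prefix -- VIOLATION

NO -- this is NOT a valid prefix code. D (0) is a prefix of A (01).


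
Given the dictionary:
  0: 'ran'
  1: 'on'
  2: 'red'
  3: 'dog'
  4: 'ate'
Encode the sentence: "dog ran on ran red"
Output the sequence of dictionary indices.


Look up each word in the dictionary:
  'dog' -> 3
  'ran' -> 0
  'on' -> 1
  'ran' -> 0
  'red' -> 2

Encoded: [3, 0, 1, 0, 2]


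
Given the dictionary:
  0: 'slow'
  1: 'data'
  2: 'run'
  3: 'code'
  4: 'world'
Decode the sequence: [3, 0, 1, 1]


Look up each index in the dictionary:
  3 -> 'code'
  0 -> 'slow'
  1 -> 'data'
  1 -> 'data'

Decoded: "code slow data data"


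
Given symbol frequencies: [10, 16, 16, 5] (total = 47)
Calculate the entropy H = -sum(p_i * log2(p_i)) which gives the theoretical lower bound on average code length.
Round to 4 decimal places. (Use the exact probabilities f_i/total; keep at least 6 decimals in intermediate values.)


Per-symbol terms -p_i * log2(p_i) with p_i = f_i/47:
  p = 10/47 = 0.212766: log2(p) = -2.232661, -p*log2(p) = 0.475034
  p = 16/47 = 0.340426: log2(p) = -1.554589, -p*log2(p) = 0.529222
  p = 16/47 = 0.340426: log2(p) = -1.554589, -p*log2(p) = 0.529222
  p = 5/47 = 0.106383: log2(p) = -3.232661, -p*log2(p) = 0.343900
H = 0.475034 + 0.529222 + 0.529222 + 0.343900 = 1.877378

H = 1.8774 bits/symbol


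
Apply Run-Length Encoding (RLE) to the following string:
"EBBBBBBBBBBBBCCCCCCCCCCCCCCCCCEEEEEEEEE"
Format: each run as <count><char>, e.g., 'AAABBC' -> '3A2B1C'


Scanning runs left to right:
  i=0: run of 'E' x 1 -> '1E'
  i=1: run of 'B' x 12 -> '12B'
  i=13: run of 'C' x 17 -> '17C'
  i=30: run of 'E' x 9 -> '9E'

RLE = 1E12B17C9E


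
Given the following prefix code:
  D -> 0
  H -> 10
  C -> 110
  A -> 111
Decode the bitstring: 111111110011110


Decoding step by step:
Bits 111 -> A
Bits 111 -> A
Bits 110 -> C
Bits 0 -> D
Bits 111 -> A
Bits 10 -> H


Decoded message: AACDAH


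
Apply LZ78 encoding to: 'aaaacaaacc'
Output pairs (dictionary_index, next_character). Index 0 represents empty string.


LZ78 encoding steps:
Dictionary: {0: ''}
Step 1: w='' (idx 0), next='a' -> output (0, 'a'), add 'a' as idx 1
Step 2: w='a' (idx 1), next='a' -> output (1, 'a'), add 'aa' as idx 2
Step 3: w='a' (idx 1), next='c' -> output (1, 'c'), add 'ac' as idx 3
Step 4: w='aa' (idx 2), next='a' -> output (2, 'a'), add 'aaa' as idx 4
Step 5: w='' (idx 0), next='c' -> output (0, 'c'), add 'c' as idx 5
Step 6: w='c' (idx 5), end of input -> output (5, '')


Encoded: [(0, 'a'), (1, 'a'), (1, 'c'), (2, 'a'), (0, 'c'), (5, '')]


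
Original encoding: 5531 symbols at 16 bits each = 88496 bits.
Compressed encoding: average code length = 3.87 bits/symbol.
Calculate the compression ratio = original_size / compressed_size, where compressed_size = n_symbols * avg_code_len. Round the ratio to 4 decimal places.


original_size = n_symbols * orig_bits = 5531 * 16 = 88496 bits
compressed_size = n_symbols * avg_code_len = 5531 * 3.87 = 21404.97 bits
ratio = original_size / compressed_size = 88496 / 21404.97 = 4.1344

Compression ratio = 4.1344


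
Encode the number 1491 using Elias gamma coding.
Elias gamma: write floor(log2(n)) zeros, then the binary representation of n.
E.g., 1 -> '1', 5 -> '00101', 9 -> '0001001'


num_bits = floor(log2(1491)) + 1 = 11
leading_zeros = num_bits - 1 = 10
binary(1491) = 10111010011

Elias gamma(1491) = '0000000000' + '10111010011' = 000000000010111010011 (21 bits)


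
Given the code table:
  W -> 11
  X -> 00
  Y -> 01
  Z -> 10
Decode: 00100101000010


Decoding:
00 -> X
10 -> Z
01 -> Y
01 -> Y
00 -> X
00 -> X
10 -> Z


Result: XZYYXXZ


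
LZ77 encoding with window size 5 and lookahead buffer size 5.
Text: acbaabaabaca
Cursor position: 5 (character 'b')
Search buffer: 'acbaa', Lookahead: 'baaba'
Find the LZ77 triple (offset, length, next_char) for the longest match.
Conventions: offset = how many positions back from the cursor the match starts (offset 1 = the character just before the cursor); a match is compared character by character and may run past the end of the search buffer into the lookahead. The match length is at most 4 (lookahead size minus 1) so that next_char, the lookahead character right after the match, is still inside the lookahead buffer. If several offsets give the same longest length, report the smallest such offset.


Try each offset into the search buffer:
  offset=1 (pos 4, char 'a'): match length 0
  offset=2 (pos 3, char 'a'): match length 0
  offset=3 (pos 2, char 'b'): match length 4
  offset=4 (pos 1, char 'c'): match length 0
  offset=5 (pos 0, char 'a'): match length 0
Longest match has length 4 at offset 3.
next_char = character at position 5 + 4 = 9 -> 'a'

Best match: offset=3, length=4 (matching 'baab' starting at position 2)
LZ77 triple: (3, 4, 'a')


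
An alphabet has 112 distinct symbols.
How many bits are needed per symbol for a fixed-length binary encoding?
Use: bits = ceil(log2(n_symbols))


log2(112) = 6.8074
Bracket: 2^6 = 64 < 112 <= 2^7 = 128
So ceil(log2(112)) = 7

bits = ceil(log2(112)) = ceil(6.8074) = 7 bits


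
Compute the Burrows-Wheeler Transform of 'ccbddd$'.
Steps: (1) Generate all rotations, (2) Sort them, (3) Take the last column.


Rotations (sorted):
  0: $ccbddd -> last char: d
  1: bddd$cc -> last char: c
  2: cbddd$c -> last char: c
  3: ccbddd$ -> last char: $
  4: d$ccbdd -> last char: d
  5: dd$ccbd -> last char: d
  6: ddd$ccb -> last char: b


BWT = dcc$ddb


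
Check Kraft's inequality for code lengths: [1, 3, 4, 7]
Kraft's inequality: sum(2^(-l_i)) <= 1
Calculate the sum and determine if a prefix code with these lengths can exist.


Sum = 2^(-1) + 2^(-3) + 2^(-4) + 2^(-7)
    = 0.5 + 0.125 + 0.0625 + 0.0078125
    = 89/128 = 0.6953125
Since 0.6953125 <= 1, Kraft's inequality IS satisfied.
A prefix code with these lengths CAN exist.

Kraft sum = 0.6953125. Satisfied.


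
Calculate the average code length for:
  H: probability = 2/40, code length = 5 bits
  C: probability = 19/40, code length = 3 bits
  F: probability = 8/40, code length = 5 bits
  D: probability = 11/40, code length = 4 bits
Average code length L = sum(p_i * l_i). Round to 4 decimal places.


Weighted contributions p_i * l_i:
  H: (2/40) * 5 = 10/40
  C: (19/40) * 3 = 57/40
  F: (8/40) * 5 = 40/40
  D: (11/40) * 4 = 44/40
Sum = (10 + 57 + 40 + 44)/40 = 151/40

L = 151/40 = 3.7750 bits/symbol


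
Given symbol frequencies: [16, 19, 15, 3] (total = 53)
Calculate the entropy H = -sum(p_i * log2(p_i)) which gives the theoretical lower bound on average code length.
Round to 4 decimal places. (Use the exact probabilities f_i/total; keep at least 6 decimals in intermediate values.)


Per-symbol terms -p_i * log2(p_i) with p_i = f_i/53:
  p = 16/53 = 0.301887: log2(p) = -1.727920, -p*log2(p) = 0.521636
  p = 19/53 = 0.358491: log2(p) = -1.479993, -p*log2(p) = 0.530564
  p = 15/53 = 0.283019: log2(p) = -1.821030, -p*log2(p) = 0.515386
  p = 3/53 = 0.056604: log2(p) = -4.142958, -p*log2(p) = 0.234507
H = 0.521636 + 0.530564 + 0.515386 + 0.234507 = 1.802093

H = 1.8021 bits/symbol


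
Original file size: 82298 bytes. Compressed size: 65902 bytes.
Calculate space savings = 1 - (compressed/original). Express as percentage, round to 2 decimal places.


ratio = compressed/original = 65902/82298 = 0.800773
savings = 1 - ratio = 1 - 0.800773 = 0.199227
as a percentage: 0.199227 * 100 = 19.92%

Space savings = 1 - 65902/82298 = 19.92%


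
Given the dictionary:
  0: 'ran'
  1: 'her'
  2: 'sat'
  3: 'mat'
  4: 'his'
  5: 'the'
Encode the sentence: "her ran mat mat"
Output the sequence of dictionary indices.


Look up each word in the dictionary:
  'her' -> 1
  'ran' -> 0
  'mat' -> 3
  'mat' -> 3

Encoded: [1, 0, 3, 3]


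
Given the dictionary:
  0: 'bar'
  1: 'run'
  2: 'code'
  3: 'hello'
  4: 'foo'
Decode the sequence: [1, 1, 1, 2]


Look up each index in the dictionary:
  1 -> 'run'
  1 -> 'run'
  1 -> 'run'
  2 -> 'code'

Decoded: "run run run code"


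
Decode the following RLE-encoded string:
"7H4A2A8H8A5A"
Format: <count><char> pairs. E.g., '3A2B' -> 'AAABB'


Expanding each <count><char> pair:
  7H -> 'HHHHHHH'
  4A -> 'AAAA'
  2A -> 'AA'
  8H -> 'HHHHHHHH'
  8A -> 'AAAAAAAA'
  5A -> 'AAAAA'

Decoded = HHHHHHHAAAAAAHHHHHHHHAAAAAAAAAAAAA


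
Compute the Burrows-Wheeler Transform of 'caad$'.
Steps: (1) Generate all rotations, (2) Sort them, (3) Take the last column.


Rotations (sorted):
  0: $caad -> last char: d
  1: aad$c -> last char: c
  2: ad$ca -> last char: a
  3: caad$ -> last char: $
  4: d$caa -> last char: a


BWT = dca$a


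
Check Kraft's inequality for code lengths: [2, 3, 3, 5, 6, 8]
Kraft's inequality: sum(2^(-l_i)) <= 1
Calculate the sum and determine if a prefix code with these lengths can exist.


Sum = 2^(-2) + 2^(-3) + 2^(-3) + 2^(-5) + 2^(-6) + 2^(-8)
    = 0.25 + 0.125 + 0.125 + 0.03125 + 0.015625 + 0.00390625
    = 141/256 = 0.55078125
Since 0.55078125 <= 1, Kraft's inequality IS satisfied.
A prefix code with these lengths CAN exist.

Kraft sum = 0.55078125. Satisfied.


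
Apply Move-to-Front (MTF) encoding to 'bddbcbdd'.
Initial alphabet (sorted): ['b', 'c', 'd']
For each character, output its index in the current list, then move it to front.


MTF encoding:
'b': index 0 in ['b', 'c', 'd'] -> ['b', 'c', 'd']
'd': index 2 in ['b', 'c', 'd'] -> ['d', 'b', 'c']
'd': index 0 in ['d', 'b', 'c'] -> ['d', 'b', 'c']
'b': index 1 in ['d', 'b', 'c'] -> ['b', 'd', 'c']
'c': index 2 in ['b', 'd', 'c'] -> ['c', 'b', 'd']
'b': index 1 in ['c', 'b', 'd'] -> ['b', 'c', 'd']
'd': index 2 in ['b', 'c', 'd'] -> ['d', 'b', 'c']
'd': index 0 in ['d', 'b', 'c'] -> ['d', 'b', 'c']


Output: [0, 2, 0, 1, 2, 1, 2, 0]


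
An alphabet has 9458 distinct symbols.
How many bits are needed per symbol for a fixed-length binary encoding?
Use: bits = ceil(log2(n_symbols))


log2(9458) = 13.2073
Bracket: 2^13 = 8192 < 9458 <= 2^14 = 16384
So ceil(log2(9458)) = 14

bits = ceil(log2(9458)) = ceil(13.2073) = 14 bits


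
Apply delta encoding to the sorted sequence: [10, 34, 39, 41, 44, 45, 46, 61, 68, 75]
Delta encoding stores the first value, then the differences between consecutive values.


First value: 10
Deltas:
  34 - 10 = 24
  39 - 34 = 5
  41 - 39 = 2
  44 - 41 = 3
  45 - 44 = 1
  46 - 45 = 1
  61 - 46 = 15
  68 - 61 = 7
  75 - 68 = 7


Delta encoded: [10, 24, 5, 2, 3, 1, 1, 15, 7, 7]


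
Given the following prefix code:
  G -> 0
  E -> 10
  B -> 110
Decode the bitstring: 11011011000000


Decoding step by step:
Bits 110 -> B
Bits 110 -> B
Bits 110 -> B
Bits 0 -> G
Bits 0 -> G
Bits 0 -> G
Bits 0 -> G
Bits 0 -> G


Decoded message: BBBGGGGG


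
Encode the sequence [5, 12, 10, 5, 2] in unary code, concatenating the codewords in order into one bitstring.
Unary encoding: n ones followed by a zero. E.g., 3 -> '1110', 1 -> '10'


Encode each number as n ones followed by a terminating 0:
  5 -> 111110 (6 bits)
  12 -> 1111111111110 (13 bits)
  10 -> 11111111110 (11 bits)
  5 -> 111110 (6 bits)
  2 -> 110 (3 bits)
Total length = 6 + 13 + 11 + 6 + 3 = 39 bits.

Unary([5, 12, 10, 5, 2]) = 111110111111111111011111111110111110110 (39 bits)


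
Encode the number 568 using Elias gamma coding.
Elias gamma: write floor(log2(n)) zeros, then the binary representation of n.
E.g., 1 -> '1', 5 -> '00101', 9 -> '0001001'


num_bits = floor(log2(568)) + 1 = 10
leading_zeros = num_bits - 1 = 9
binary(568) = 1000111000

Elias gamma(568) = '000000000' + '1000111000' = 0000000001000111000 (19 bits)


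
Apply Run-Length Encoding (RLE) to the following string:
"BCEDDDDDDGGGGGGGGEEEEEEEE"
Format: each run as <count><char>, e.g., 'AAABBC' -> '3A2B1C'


Scanning runs left to right:
  i=0: run of 'B' x 1 -> '1B'
  i=1: run of 'C' x 1 -> '1C'
  i=2: run of 'E' x 1 -> '1E'
  i=3: run of 'D' x 6 -> '6D'
  i=9: run of 'G' x 8 -> '8G'
  i=17: run of 'E' x 8 -> '8E'

RLE = 1B1C1E6D8G8E


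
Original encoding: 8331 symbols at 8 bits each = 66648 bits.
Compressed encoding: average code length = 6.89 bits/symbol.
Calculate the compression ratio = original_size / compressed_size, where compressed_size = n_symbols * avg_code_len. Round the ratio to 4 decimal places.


original_size = n_symbols * orig_bits = 8331 * 8 = 66648 bits
compressed_size = n_symbols * avg_code_len = 8331 * 6.89 = 57400.59 bits
ratio = original_size / compressed_size = 66648 / 57400.59 = 1.1611

Compression ratio = 1.1611


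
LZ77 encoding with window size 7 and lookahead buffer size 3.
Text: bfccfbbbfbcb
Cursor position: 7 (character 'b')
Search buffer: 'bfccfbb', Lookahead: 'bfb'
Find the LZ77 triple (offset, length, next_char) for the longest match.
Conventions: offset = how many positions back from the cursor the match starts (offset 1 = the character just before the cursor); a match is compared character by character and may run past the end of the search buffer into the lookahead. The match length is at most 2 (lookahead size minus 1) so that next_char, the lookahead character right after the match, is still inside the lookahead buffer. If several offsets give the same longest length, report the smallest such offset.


Try each offset into the search buffer:
  offset=1 (pos 6, char 'b'): match length 1
  offset=2 (pos 5, char 'b'): match length 1
  offset=3 (pos 4, char 'f'): match length 0
  offset=4 (pos 3, char 'c'): match length 0
  offset=5 (pos 2, char 'c'): match length 0
  offset=6 (pos 1, char 'f'): match length 0
  offset=7 (pos 0, char 'b'): match length 2
Longest match has length 2 at offset 7.
next_char = character at position 7 + 2 = 9 -> 'b'

Best match: offset=7, length=2 (matching 'bf' starting at position 0)
LZ77 triple: (7, 2, 'b')


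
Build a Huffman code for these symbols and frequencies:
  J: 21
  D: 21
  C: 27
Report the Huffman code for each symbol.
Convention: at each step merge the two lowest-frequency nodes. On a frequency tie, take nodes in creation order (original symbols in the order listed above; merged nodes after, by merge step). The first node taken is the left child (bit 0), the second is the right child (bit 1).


Huffman tree construction:
Step 1: Merge J(21) + D(21) = 42
Step 2: Merge C(27) + (J+D)(42) = 69
Read each symbol's code off the tree from the root (left child = 0, right child = 1).

Codes:
  J: 10 (length 2)
  D: 11 (length 2)
  C: 0 (length 1)
Average code length: 111/69 = 1.6087 bits/symbol


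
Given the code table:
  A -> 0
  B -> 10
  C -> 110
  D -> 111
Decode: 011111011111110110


Decoding:
0 -> A
111 -> D
110 -> C
111 -> D
111 -> D
10 -> B
110 -> C


Result: ADCDDBC


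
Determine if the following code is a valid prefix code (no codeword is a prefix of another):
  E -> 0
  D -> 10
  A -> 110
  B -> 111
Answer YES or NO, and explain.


Checking each pair (does one codeword prefix another?):
  E='0' vs D='10': no prefix
  E='0' vs A='110': no prefix
  E='0' vs B='111': no prefix
  D='10' vs E='0': no prefix
  D='10' vs A='110': no prefix
  D='10' vs B='111': no prefix
  A='110' vs E='0': no prefix
  A='110' vs D='10': no prefix
  A='110' vs B='111': no prefix
  B='111' vs E='0': no prefix
  B='111' vs D='10': no prefix
  B='111' vs A='110': no prefix
No violation found over all pairs.

YES -- this is a valid prefix code. No codeword is a prefix of any other codeword.


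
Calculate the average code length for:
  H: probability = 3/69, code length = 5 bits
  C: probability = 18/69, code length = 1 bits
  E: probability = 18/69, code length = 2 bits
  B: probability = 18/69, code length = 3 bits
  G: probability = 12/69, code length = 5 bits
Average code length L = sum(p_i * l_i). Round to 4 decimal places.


Weighted contributions p_i * l_i:
  H: (3/69) * 5 = 15/69
  C: (18/69) * 1 = 18/69
  E: (18/69) * 2 = 36/69
  B: (18/69) * 3 = 54/69
  G: (12/69) * 5 = 60/69
Sum = (15 + 18 + 36 + 54 + 60)/69 = 183/69

L = 183/69 = 2.6522 bits/symbol


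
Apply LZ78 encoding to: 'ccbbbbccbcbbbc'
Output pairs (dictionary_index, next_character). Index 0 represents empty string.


LZ78 encoding steps:
Dictionary: {0: ''}
Step 1: w='' (idx 0), next='c' -> output (0, 'c'), add 'c' as idx 1
Step 2: w='c' (idx 1), next='b' -> output (1, 'b'), add 'cb' as idx 2
Step 3: w='' (idx 0), next='b' -> output (0, 'b'), add 'b' as idx 3
Step 4: w='b' (idx 3), next='b' -> output (3, 'b'), add 'bb' as idx 4
Step 5: w='c' (idx 1), next='c' -> output (1, 'c'), add 'cc' as idx 5
Step 6: w='b' (idx 3), next='c' -> output (3, 'c'), add 'bc' as idx 6
Step 7: w='bb' (idx 4), next='b' -> output (4, 'b'), add 'bbb' as idx 7
Step 8: w='c' (idx 1), end of input -> output (1, '')


Encoded: [(0, 'c'), (1, 'b'), (0, 'b'), (3, 'b'), (1, 'c'), (3, 'c'), (4, 'b'), (1, '')]


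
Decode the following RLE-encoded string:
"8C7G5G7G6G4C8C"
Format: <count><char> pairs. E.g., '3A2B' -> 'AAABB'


Expanding each <count><char> pair:
  8C -> 'CCCCCCCC'
  7G -> 'GGGGGGG'
  5G -> 'GGGGG'
  7G -> 'GGGGGGG'
  6G -> 'GGGGGG'
  4C -> 'CCCC'
  8C -> 'CCCCCCCC'

Decoded = CCCCCCCCGGGGGGGGGGGGGGGGGGGGGGGGGCCCCCCCCCCCC


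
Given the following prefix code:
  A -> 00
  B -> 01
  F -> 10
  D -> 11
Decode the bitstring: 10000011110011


Decoding step by step:
Bits 10 -> F
Bits 00 -> A
Bits 00 -> A
Bits 11 -> D
Bits 11 -> D
Bits 00 -> A
Bits 11 -> D


Decoded message: FAADDAD


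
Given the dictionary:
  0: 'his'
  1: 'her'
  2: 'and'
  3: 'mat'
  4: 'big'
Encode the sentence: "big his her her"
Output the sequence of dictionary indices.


Look up each word in the dictionary:
  'big' -> 4
  'his' -> 0
  'her' -> 1
  'her' -> 1

Encoded: [4, 0, 1, 1]


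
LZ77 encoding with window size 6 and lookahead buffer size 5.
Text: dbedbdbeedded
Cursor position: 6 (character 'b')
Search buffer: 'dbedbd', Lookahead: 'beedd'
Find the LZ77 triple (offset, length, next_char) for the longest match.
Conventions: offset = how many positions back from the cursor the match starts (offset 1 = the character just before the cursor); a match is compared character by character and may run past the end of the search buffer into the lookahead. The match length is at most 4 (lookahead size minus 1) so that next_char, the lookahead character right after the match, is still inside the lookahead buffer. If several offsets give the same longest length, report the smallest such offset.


Try each offset into the search buffer:
  offset=1 (pos 5, char 'd'): match length 0
  offset=2 (pos 4, char 'b'): match length 1
  offset=3 (pos 3, char 'd'): match length 0
  offset=4 (pos 2, char 'e'): match length 0
  offset=5 (pos 1, char 'b'): match length 2
  offset=6 (pos 0, char 'd'): match length 0
Longest match has length 2 at offset 5.
next_char = character at position 6 + 2 = 8 -> 'e'

Best match: offset=5, length=2 (matching 'be' starting at position 1)
LZ77 triple: (5, 2, 'e')


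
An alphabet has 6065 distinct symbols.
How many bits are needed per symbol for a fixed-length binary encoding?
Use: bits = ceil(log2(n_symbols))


log2(6065) = 12.5663
Bracket: 2^12 = 4096 < 6065 <= 2^13 = 8192
So ceil(log2(6065)) = 13

bits = ceil(log2(6065)) = ceil(12.5663) = 13 bits


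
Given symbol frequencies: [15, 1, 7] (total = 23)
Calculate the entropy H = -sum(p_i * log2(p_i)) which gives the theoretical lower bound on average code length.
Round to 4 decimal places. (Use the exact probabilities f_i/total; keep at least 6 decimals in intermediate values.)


Per-symbol terms -p_i * log2(p_i) with p_i = f_i/23:
  p = 15/23 = 0.652174: log2(p) = -0.616671, -p*log2(p) = 0.402177
  p = 1/23 = 0.043478: log2(p) = -4.523562, -p*log2(p) = 0.196677
  p = 7/23 = 0.304348: log2(p) = -1.716207, -p*log2(p) = 0.522324
H = 0.402177 + 0.196677 + 0.522324 = 1.121178

H = 1.1212 bits/symbol


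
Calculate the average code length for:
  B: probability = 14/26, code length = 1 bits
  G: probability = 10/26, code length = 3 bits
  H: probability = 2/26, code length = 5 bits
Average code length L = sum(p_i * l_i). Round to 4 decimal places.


Weighted contributions p_i * l_i:
  B: (14/26) * 1 = 14/26
  G: (10/26) * 3 = 30/26
  H: (2/26) * 5 = 10/26
Sum = (14 + 30 + 10)/26 = 54/26

L = 54/26 = 2.0769 bits/symbol


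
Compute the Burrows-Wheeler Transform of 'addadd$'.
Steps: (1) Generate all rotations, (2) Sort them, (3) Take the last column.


Rotations (sorted):
  0: $addadd -> last char: d
  1: add$add -> last char: d
  2: addadd$ -> last char: $
  3: d$addad -> last char: d
  4: dadd$ad -> last char: d
  5: dd$adda -> last char: a
  6: ddadd$a -> last char: a


BWT = dd$ddaa


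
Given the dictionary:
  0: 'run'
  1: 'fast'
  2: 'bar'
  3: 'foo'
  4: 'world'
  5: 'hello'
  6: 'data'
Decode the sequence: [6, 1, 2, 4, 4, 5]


Look up each index in the dictionary:
  6 -> 'data'
  1 -> 'fast'
  2 -> 'bar'
  4 -> 'world'
  4 -> 'world'
  5 -> 'hello'

Decoded: "data fast bar world world hello"


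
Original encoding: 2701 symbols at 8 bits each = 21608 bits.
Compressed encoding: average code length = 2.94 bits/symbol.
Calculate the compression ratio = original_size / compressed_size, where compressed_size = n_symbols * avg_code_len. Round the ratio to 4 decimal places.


original_size = n_symbols * orig_bits = 2701 * 8 = 21608 bits
compressed_size = n_symbols * avg_code_len = 2701 * 2.94 = 7940.94 bits
ratio = original_size / compressed_size = 21608 / 7940.94 = 2.7211

Compression ratio = 2.7211


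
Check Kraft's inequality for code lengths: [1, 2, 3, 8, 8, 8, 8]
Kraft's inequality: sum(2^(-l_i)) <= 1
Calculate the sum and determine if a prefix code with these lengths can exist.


Sum = 2^(-1) + 2^(-2) + 2^(-3) + 2^(-8) + 2^(-8) + 2^(-8) + 2^(-8)
    = 0.5 + 0.25 + 0.125 + 0.00390625 + 0.00390625 + 0.00390625 + 0.00390625
    = 228/256 = 0.890625
Since 0.890625 <= 1, Kraft's inequality IS satisfied.
A prefix code with these lengths CAN exist.

Kraft sum = 0.890625. Satisfied.


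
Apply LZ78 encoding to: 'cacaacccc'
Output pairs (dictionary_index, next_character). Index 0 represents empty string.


LZ78 encoding steps:
Dictionary: {0: ''}
Step 1: w='' (idx 0), next='c' -> output (0, 'c'), add 'c' as idx 1
Step 2: w='' (idx 0), next='a' -> output (0, 'a'), add 'a' as idx 2
Step 3: w='c' (idx 1), next='a' -> output (1, 'a'), add 'ca' as idx 3
Step 4: w='a' (idx 2), next='c' -> output (2, 'c'), add 'ac' as idx 4
Step 5: w='c' (idx 1), next='c' -> output (1, 'c'), add 'cc' as idx 5
Step 6: w='c' (idx 1), end of input -> output (1, '')


Encoded: [(0, 'c'), (0, 'a'), (1, 'a'), (2, 'c'), (1, 'c'), (1, '')]


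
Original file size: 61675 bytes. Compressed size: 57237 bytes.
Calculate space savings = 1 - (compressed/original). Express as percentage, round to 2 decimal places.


ratio = compressed/original = 57237/61675 = 0.928042
savings = 1 - ratio = 1 - 0.928042 = 0.071958
as a percentage: 0.071958 * 100 = 7.2%

Space savings = 1 - 57237/61675 = 7.2%


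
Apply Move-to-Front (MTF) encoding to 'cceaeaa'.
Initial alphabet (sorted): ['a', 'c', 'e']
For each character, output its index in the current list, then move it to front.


MTF encoding:
'c': index 1 in ['a', 'c', 'e'] -> ['c', 'a', 'e']
'c': index 0 in ['c', 'a', 'e'] -> ['c', 'a', 'e']
'e': index 2 in ['c', 'a', 'e'] -> ['e', 'c', 'a']
'a': index 2 in ['e', 'c', 'a'] -> ['a', 'e', 'c']
'e': index 1 in ['a', 'e', 'c'] -> ['e', 'a', 'c']
'a': index 1 in ['e', 'a', 'c'] -> ['a', 'e', 'c']
'a': index 0 in ['a', 'e', 'c'] -> ['a', 'e', 'c']


Output: [1, 0, 2, 2, 1, 1, 0]


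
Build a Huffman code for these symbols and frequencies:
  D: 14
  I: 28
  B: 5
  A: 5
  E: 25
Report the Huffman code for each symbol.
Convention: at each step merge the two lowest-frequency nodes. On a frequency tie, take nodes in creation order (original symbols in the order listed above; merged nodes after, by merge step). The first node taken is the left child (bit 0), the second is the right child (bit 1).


Huffman tree construction:
Step 1: Merge B(5) + A(5) = 10
Step 2: Merge (B+A)(10) + D(14) = 24
Step 3: Merge ((B+A)+D)(24) + E(25) = 49
Step 4: Merge I(28) + (((B+A)+D)+E)(49) = 77
Read each symbol's code off the tree from the root (left child = 0, right child = 1).

Codes:
  D: 101 (length 3)
  I: 0 (length 1)
  B: 1000 (length 4)
  A: 1001 (length 4)
  E: 11 (length 2)
Average code length: 160/77 = 2.0779 bits/symbol


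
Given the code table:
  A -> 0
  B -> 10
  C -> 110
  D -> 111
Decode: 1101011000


Decoding:
110 -> C
10 -> B
110 -> C
0 -> A
0 -> A


Result: CBCAA


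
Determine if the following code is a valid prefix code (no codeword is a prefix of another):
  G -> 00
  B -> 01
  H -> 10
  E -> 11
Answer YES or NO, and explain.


Checking each pair (does one codeword prefix another?):
  G='00' vs B='01': no prefix
  G='00' vs H='10': no prefix
  G='00' vs E='11': no prefix
  B='01' vs G='00': no prefix
  B='01' vs H='10': no prefix
  B='01' vs E='11': no prefix
  H='10' vs G='00': no prefix
  H='10' vs B='01': no prefix
  H='10' vs E='11': no prefix
  E='11' vs G='00': no prefix
  E='11' vs B='01': no prefix
  E='11' vs H='10': no prefix
No violation found over all pairs.

YES -- this is a valid prefix code. No codeword is a prefix of any other codeword.


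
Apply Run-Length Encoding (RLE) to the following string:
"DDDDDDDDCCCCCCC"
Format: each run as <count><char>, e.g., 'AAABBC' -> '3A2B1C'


Scanning runs left to right:
  i=0: run of 'D' x 8 -> '8D'
  i=8: run of 'C' x 7 -> '7C'

RLE = 8D7C


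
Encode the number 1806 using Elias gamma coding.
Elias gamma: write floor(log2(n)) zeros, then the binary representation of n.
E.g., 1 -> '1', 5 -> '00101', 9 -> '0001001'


num_bits = floor(log2(1806)) + 1 = 11
leading_zeros = num_bits - 1 = 10
binary(1806) = 11100001110

Elias gamma(1806) = '0000000000' + '11100001110' = 000000000011100001110 (21 bits)


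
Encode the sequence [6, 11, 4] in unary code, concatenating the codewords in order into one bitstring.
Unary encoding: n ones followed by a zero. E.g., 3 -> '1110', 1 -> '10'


Encode each number as n ones followed by a terminating 0:
  6 -> 1111110 (7 bits)
  11 -> 111111111110 (12 bits)
  4 -> 11110 (5 bits)
Total length = 7 + 12 + 5 = 24 bits.

Unary([6, 11, 4]) = 111111011111111111011110 (24 bits)


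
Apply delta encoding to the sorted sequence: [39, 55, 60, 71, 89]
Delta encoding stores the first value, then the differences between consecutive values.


First value: 39
Deltas:
  55 - 39 = 16
  60 - 55 = 5
  71 - 60 = 11
  89 - 71 = 18


Delta encoded: [39, 16, 5, 11, 18]


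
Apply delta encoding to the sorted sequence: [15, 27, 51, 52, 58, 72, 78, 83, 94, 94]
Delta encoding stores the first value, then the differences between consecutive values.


First value: 15
Deltas:
  27 - 15 = 12
  51 - 27 = 24
  52 - 51 = 1
  58 - 52 = 6
  72 - 58 = 14
  78 - 72 = 6
  83 - 78 = 5
  94 - 83 = 11
  94 - 94 = 0


Delta encoded: [15, 12, 24, 1, 6, 14, 6, 5, 11, 0]


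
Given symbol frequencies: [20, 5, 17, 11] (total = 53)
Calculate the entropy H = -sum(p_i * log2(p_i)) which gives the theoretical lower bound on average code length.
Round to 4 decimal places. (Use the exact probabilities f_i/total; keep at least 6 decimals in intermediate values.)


Per-symbol terms -p_i * log2(p_i) with p_i = f_i/53:
  p = 20/53 = 0.377358: log2(p) = -1.405992, -p*log2(p) = 0.530563
  p = 5/53 = 0.094340: log2(p) = -3.405992, -p*log2(p) = 0.321320
  p = 17/53 = 0.320755: log2(p) = -1.640458, -p*log2(p) = 0.526185
  p = 11/53 = 0.207547: log2(p) = -2.268489, -p*log2(p) = 0.470818
H = 0.530563 + 0.321320 + 0.526185 + 0.470818 = 1.848886

H = 1.8489 bits/symbol


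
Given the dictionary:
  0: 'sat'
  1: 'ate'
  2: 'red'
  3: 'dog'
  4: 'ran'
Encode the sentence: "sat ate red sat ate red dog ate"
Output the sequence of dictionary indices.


Look up each word in the dictionary:
  'sat' -> 0
  'ate' -> 1
  'red' -> 2
  'sat' -> 0
  'ate' -> 1
  'red' -> 2
  'dog' -> 3
  'ate' -> 1

Encoded: [0, 1, 2, 0, 1, 2, 3, 1]


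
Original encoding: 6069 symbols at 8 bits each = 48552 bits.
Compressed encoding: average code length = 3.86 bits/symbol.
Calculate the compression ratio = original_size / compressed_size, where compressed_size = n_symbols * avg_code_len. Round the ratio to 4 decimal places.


original_size = n_symbols * orig_bits = 6069 * 8 = 48552 bits
compressed_size = n_symbols * avg_code_len = 6069 * 3.86 = 23426.34 bits
ratio = original_size / compressed_size = 48552 / 23426.34 = 2.0725

Compression ratio = 2.0725


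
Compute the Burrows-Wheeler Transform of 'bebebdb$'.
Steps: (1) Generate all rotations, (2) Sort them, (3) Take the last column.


Rotations (sorted):
  0: $bebebdb -> last char: b
  1: b$bebebd -> last char: d
  2: bdb$bebe -> last char: e
  3: bebdb$be -> last char: e
  4: bebebdb$ -> last char: $
  5: db$bebeb -> last char: b
  6: ebdb$beb -> last char: b
  7: ebebdb$b -> last char: b


BWT = bdee$bbb


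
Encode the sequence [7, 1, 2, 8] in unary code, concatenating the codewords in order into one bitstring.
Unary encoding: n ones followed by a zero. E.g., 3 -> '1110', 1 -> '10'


Encode each number as n ones followed by a terminating 0:
  7 -> 11111110 (8 bits)
  1 -> 10 (2 bits)
  2 -> 110 (3 bits)
  8 -> 111111110 (9 bits)
Total length = 8 + 2 + 3 + 9 = 22 bits.

Unary([7, 1, 2, 8]) = 1111111010110111111110 (22 bits)


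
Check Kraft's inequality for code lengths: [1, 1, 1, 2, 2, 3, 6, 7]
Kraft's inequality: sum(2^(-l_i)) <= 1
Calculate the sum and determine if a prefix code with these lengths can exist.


Sum = 2^(-1) + 2^(-1) + 2^(-1) + 2^(-2) + 2^(-2) + 2^(-3) + 2^(-6) + 2^(-7)
    = 0.5 + 0.5 + 0.5 + 0.25 + 0.25 + 0.125 + 0.015625 + 0.0078125
    = 275/128 = 2.1484375
Since 2.1484375 > 1, Kraft's inequality is NOT satisfied.
A prefix code with these lengths CANNOT exist.

Kraft sum = 2.1484375. Not satisfied.


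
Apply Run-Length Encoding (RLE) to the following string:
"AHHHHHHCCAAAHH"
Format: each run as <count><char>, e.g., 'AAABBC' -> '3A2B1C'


Scanning runs left to right:
  i=0: run of 'A' x 1 -> '1A'
  i=1: run of 'H' x 6 -> '6H'
  i=7: run of 'C' x 2 -> '2C'
  i=9: run of 'A' x 3 -> '3A'
  i=12: run of 'H' x 2 -> '2H'

RLE = 1A6H2C3A2H


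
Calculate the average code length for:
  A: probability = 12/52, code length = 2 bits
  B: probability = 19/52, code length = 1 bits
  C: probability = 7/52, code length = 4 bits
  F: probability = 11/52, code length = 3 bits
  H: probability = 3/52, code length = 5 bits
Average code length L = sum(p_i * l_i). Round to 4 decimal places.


Weighted contributions p_i * l_i:
  A: (12/52) * 2 = 24/52
  B: (19/52) * 1 = 19/52
  C: (7/52) * 4 = 28/52
  F: (11/52) * 3 = 33/52
  H: (3/52) * 5 = 15/52
Sum = (24 + 19 + 28 + 33 + 15)/52 = 119/52

L = 119/52 = 2.2885 bits/symbol


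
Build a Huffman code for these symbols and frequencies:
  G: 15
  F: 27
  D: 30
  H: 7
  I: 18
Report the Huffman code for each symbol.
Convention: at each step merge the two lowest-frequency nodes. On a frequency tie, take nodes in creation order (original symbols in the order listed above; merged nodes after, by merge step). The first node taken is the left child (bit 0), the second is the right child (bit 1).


Huffman tree construction:
Step 1: Merge H(7) + G(15) = 22
Step 2: Merge I(18) + (H+G)(22) = 40
Step 3: Merge F(27) + D(30) = 57
Step 4: Merge (I+(H+G))(40) + (F+D)(57) = 97
Read each symbol's code off the tree from the root (left child = 0, right child = 1).

Codes:
  G: 011 (length 3)
  F: 10 (length 2)
  D: 11 (length 2)
  H: 010 (length 3)
  I: 00 (length 2)
Average code length: 216/97 = 2.2268 bits/symbol


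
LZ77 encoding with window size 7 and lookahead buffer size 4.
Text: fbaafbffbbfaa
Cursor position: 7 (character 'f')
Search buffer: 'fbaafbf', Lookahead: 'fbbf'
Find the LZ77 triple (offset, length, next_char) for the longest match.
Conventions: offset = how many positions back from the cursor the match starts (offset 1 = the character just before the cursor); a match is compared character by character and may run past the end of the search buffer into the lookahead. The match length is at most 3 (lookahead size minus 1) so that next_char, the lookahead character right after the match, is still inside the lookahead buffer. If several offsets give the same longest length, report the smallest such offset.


Try each offset into the search buffer:
  offset=1 (pos 6, char 'f'): match length 1
  offset=2 (pos 5, char 'b'): match length 0
  offset=3 (pos 4, char 'f'): match length 2
  offset=4 (pos 3, char 'a'): match length 0
  offset=5 (pos 2, char 'a'): match length 0
  offset=6 (pos 1, char 'b'): match length 0
  offset=7 (pos 0, char 'f'): match length 2
Longest match has length 2, found at offsets 3, 7; take the smallest, offset 3.
next_char = character at position 7 + 2 = 9 -> 'b'

Best match: offset=3, length=2 (matching 'fb' starting at position 4)
LZ77 triple: (3, 2, 'b')


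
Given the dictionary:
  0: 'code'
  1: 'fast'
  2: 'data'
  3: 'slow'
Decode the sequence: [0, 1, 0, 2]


Look up each index in the dictionary:
  0 -> 'code'
  1 -> 'fast'
  0 -> 'code'
  2 -> 'data'

Decoded: "code fast code data"


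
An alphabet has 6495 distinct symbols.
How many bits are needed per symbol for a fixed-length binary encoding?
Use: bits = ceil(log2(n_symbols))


log2(6495) = 12.6651
Bracket: 2^12 = 4096 < 6495 <= 2^13 = 8192
So ceil(log2(6495)) = 13

bits = ceil(log2(6495)) = ceil(12.6651) = 13 bits


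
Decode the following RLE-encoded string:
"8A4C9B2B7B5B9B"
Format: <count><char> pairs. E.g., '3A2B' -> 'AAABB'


Expanding each <count><char> pair:
  8A -> 'AAAAAAAA'
  4C -> 'CCCC'
  9B -> 'BBBBBBBBB'
  2B -> 'BB'
  7B -> 'BBBBBBB'
  5B -> 'BBBBB'
  9B -> 'BBBBBBBBB'

Decoded = AAAAAAAACCCCBBBBBBBBBBBBBBBBBBBBBBBBBBBBBBBB


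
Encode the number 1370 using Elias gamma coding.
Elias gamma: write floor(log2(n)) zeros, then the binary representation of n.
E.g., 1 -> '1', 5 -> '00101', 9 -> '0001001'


num_bits = floor(log2(1370)) + 1 = 11
leading_zeros = num_bits - 1 = 10
binary(1370) = 10101011010

Elias gamma(1370) = '0000000000' + '10101011010' = 000000000010101011010 (21 bits)


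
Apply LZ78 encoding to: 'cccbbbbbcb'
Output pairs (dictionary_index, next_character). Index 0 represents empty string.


LZ78 encoding steps:
Dictionary: {0: ''}
Step 1: w='' (idx 0), next='c' -> output (0, 'c'), add 'c' as idx 1
Step 2: w='c' (idx 1), next='c' -> output (1, 'c'), add 'cc' as idx 2
Step 3: w='' (idx 0), next='b' -> output (0, 'b'), add 'b' as idx 3
Step 4: w='b' (idx 3), next='b' -> output (3, 'b'), add 'bb' as idx 4
Step 5: w='bb' (idx 4), next='c' -> output (4, 'c'), add 'bbc' as idx 5
Step 6: w='b' (idx 3), end of input -> output (3, '')


Encoded: [(0, 'c'), (1, 'c'), (0, 'b'), (3, 'b'), (4, 'c'), (3, '')]


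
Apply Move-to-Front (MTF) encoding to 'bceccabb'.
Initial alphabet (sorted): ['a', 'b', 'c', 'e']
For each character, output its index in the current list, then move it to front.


MTF encoding:
'b': index 1 in ['a', 'b', 'c', 'e'] -> ['b', 'a', 'c', 'e']
'c': index 2 in ['b', 'a', 'c', 'e'] -> ['c', 'b', 'a', 'e']
'e': index 3 in ['c', 'b', 'a', 'e'] -> ['e', 'c', 'b', 'a']
'c': index 1 in ['e', 'c', 'b', 'a'] -> ['c', 'e', 'b', 'a']
'c': index 0 in ['c', 'e', 'b', 'a'] -> ['c', 'e', 'b', 'a']
'a': index 3 in ['c', 'e', 'b', 'a'] -> ['a', 'c', 'e', 'b']
'b': index 3 in ['a', 'c', 'e', 'b'] -> ['b', 'a', 'c', 'e']
'b': index 0 in ['b', 'a', 'c', 'e'] -> ['b', 'a', 'c', 'e']


Output: [1, 2, 3, 1, 0, 3, 3, 0]


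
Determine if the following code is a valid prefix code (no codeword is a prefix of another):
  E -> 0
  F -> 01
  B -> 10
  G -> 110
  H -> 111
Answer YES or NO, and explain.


Checking each pair (does one codeword prefix another?):
  E='0' vs F='01': prefix -- VIOLATION

NO -- this is NOT a valid prefix code. E (0) is a prefix of F (01).


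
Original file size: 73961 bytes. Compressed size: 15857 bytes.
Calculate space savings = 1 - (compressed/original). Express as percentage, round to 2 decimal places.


ratio = compressed/original = 15857/73961 = 0.214397
savings = 1 - ratio = 1 - 0.214397 = 0.785603
as a percentage: 0.785603 * 100 = 78.56%

Space savings = 1 - 15857/73961 = 78.56%


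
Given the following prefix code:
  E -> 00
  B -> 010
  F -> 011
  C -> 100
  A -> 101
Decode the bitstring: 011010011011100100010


Decoding step by step:
Bits 011 -> F
Bits 010 -> B
Bits 011 -> F
Bits 011 -> F
Bits 100 -> C
Bits 100 -> C
Bits 010 -> B


Decoded message: FBFFCCB


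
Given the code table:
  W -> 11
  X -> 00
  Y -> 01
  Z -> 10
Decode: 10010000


Decoding:
10 -> Z
01 -> Y
00 -> X
00 -> X


Result: ZYXX


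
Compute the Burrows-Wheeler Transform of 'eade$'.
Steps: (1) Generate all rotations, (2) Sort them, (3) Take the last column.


Rotations (sorted):
  0: $eade -> last char: e
  1: ade$e -> last char: e
  2: de$ea -> last char: a
  3: e$ead -> last char: d
  4: eade$ -> last char: $


BWT = eead$


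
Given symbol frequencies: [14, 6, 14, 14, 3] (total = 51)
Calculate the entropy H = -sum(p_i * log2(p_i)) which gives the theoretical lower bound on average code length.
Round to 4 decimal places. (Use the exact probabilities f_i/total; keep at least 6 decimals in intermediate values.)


Per-symbol terms -p_i * log2(p_i) with p_i = f_i/51:
  p = 14/51 = 0.274510: log2(p) = -1.865070, -p*log2(p) = 0.511980
  p = 6/51 = 0.117647: log2(p) = -3.087463, -p*log2(p) = 0.363231
  p = 14/51 = 0.274510: log2(p) = -1.865070, -p*log2(p) = 0.511980
  p = 14/51 = 0.274510: log2(p) = -1.865070, -p*log2(p) = 0.511980
  p = 3/51 = 0.058824: log2(p) = -4.087463, -p*log2(p) = 0.240439
H = 0.511980 + 0.363231 + 0.511980 + 0.511980 + 0.240439 = 2.139610

H = 2.1396 bits/symbol


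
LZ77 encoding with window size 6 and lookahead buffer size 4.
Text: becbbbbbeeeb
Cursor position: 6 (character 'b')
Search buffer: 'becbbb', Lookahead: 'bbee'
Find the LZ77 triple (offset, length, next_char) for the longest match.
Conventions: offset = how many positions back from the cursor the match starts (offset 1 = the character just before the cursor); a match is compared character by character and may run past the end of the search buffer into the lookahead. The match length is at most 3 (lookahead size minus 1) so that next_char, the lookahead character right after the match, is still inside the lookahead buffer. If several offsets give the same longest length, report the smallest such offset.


Try each offset into the search buffer:
  offset=1 (pos 5, char 'b'): match length 2
  offset=2 (pos 4, char 'b'): match length 2
  offset=3 (pos 3, char 'b'): match length 2
  offset=4 (pos 2, char 'c'): match length 0
  offset=5 (pos 1, char 'e'): match length 0
  offset=6 (pos 0, char 'b'): match length 1
Longest match has length 2, found at offsets 1, 2, 3; take the smallest, offset 1.
next_char = character at position 6 + 2 = 8 -> 'e'

Best match: offset=1, length=2 (matching 'bb' starting at position 5)
LZ77 triple: (1, 2, 'e')


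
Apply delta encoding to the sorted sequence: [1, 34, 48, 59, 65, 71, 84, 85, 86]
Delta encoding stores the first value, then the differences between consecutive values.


First value: 1
Deltas:
  34 - 1 = 33
  48 - 34 = 14
  59 - 48 = 11
  65 - 59 = 6
  71 - 65 = 6
  84 - 71 = 13
  85 - 84 = 1
  86 - 85 = 1


Delta encoded: [1, 33, 14, 11, 6, 6, 13, 1, 1]
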